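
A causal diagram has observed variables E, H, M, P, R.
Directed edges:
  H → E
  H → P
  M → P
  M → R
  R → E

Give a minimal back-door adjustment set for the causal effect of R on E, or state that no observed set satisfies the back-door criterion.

desc(R)\{R}={E}; candidates ⊆ {H,M,P}.
∅: R⊥E given ∅ in G with R→· removed — back-door holds.

R→E: minimal back-door set ∅.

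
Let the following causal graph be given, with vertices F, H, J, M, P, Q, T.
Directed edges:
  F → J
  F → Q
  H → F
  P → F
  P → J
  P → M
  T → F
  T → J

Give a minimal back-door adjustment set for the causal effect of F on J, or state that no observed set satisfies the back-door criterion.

desc(F)\{F}={J,Q}; candidates ⊆ {H,M,P,T}.
size 0: {}; under {} F still reaches {H,J,M,P,T} ∋ J.
size 1: {H}, {M}, {P} …(+1); under {H} F still reaches {J,M,P,T} ∋ J.
{P,T}: F⊥J given {P,T} in G with F→· removed — back-door holds.

F→J: minimal back-door set {P, T}.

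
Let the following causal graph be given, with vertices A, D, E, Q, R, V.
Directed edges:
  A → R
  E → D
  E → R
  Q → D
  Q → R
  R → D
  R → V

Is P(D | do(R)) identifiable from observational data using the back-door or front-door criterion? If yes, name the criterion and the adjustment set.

desc(R)\{R}={D,V}; candidates ⊆ {A,E,Q}.
size 0: {}; under {} R still reaches {A,D,E,Q} ∋ D.
size 1: {A}, {E}, {Q}; under {A} R still reaches {D,E,Q} ∋ D.
{E,Q}: R⊥D given {E,Q} in G with R→· removed — back-door holds.
P(D|do(R)) = Σ_{E,Q} P(D|R,E,Q)·P(E,Q).

P(D|do(R)): backdoor, adjust for {E, Q}.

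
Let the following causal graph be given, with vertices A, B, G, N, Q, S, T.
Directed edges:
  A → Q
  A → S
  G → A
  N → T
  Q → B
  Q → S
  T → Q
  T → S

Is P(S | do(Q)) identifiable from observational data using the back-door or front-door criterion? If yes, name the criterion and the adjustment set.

P(S|do(Q)): backdoor, adjust for {A, T}.

desc(Q)\{Q}={B,S}; candidates ⊆ {A,G,N,T}.
size 0: {}; under {} Q still reaches {A,G,N,S,T} ∋ S.
size 1: {A}, {G}, {N} …(+1); under {A} Q still reaches {N,S,T} ∋ S.
{A,T}: Q⊥S given {A,T} in G with Q→· removed — back-door holds.
P(S|do(Q)) = Σ_{A,T} P(S|Q,A,T)·P(A,T).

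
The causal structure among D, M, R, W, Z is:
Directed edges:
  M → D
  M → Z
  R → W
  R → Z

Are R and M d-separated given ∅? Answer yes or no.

Bayes-Ball from R | ∅ reaches {W,Z}.
M ∉ reach(R|∅) ⇒ R ⊥ M | ∅.

Yes — R ⊥ M | ∅.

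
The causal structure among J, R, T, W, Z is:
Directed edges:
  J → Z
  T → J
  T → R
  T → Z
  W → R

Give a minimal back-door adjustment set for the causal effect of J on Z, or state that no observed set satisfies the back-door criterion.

J→Z: minimal back-door set {T}.

desc(J)\{J}={Z}; candidates ⊆ {R,T,W}.
size 0: {}; under {} J still reaches {R,T,Z} ∋ Z.
{T}: J⊥Z given {T} in G with J→· removed — back-door holds.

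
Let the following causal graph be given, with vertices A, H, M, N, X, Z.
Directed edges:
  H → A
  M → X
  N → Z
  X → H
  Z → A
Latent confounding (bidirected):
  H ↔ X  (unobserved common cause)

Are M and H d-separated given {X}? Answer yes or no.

Bayes-Ball from M | {X} reaches {A,H}.
H ∈ reach(M|{X}) ⇒ M ⊥̸ H | {X}.

No — M and H are d-connected given {X}.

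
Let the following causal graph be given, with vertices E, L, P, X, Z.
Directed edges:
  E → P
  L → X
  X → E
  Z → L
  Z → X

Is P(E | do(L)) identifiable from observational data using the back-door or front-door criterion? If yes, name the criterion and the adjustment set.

P(E|do(L)): backdoor, adjust for {Z}.

desc(L)\{L}={E,P,X}; candidates ⊆ {Z}.
size 0: {}; under {} L still reaches {E,P,X,Z} ∋ E.
{Z}: L⊥E given {Z} in G with L→· removed — back-door holds.
P(E|do(L)) = Σ_{Z} P(E|L,Z)·P(Z).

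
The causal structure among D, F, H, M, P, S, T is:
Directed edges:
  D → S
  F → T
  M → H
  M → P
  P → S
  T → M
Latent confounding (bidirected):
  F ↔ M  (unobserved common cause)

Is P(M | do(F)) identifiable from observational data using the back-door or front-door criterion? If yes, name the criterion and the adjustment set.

P(M|do(F)): frontdoor, adjust for {T}.

desc(F)\{F}={H,M,P,S,T}; candidates ⊆ {D}.
F↔M: latent back-door arc(s) into F.
size 0: {}; under {} F still reaches {H,M,P,S} ∋ M.
size 1: {D}; under {D} F still reaches {H,M,P,S} ∋ M.
F↔M cannot be blocked by any observed set — no back-door set.
{T}: (i) intercepts every directed F→M path; (ii) no back-door F→{T}; (iii) {F} blocks every back-door {T}→M. Front-door holds.
P(M|do(F)) = Σ_{T} P(T|F) Σ_{F'} P(M|T,F')P(F').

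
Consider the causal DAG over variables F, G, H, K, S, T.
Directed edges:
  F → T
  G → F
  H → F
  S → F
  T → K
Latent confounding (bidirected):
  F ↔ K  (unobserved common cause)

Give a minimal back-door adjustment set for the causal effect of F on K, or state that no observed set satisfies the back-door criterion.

desc(F)\{F}={K,T}; candidates ⊆ {G,H,S}.
F↔K: latent back-door arc(s) into F.
size 0: {}; under {} F still reaches {G,H,K,S} ∋ K.
size 1: {G}, {H}, {S}; under {G} F still reaches {H,K,S} ∋ K.
size 2: {G,H}, {G,S}, {H,S}; under {G,H} F still reaches {K,S} ∋ K.
F↔K cannot be blocked by any observed set — no back-door set.

F→K: no observed back-door set.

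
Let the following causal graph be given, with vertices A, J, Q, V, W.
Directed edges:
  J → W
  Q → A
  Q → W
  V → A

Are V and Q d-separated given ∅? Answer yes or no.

Bayes-Ball from V | ∅ reaches {A}.
Q ∉ reach(V|∅) ⇒ V ⊥ Q | ∅.

Yes — V ⊥ Q | ∅.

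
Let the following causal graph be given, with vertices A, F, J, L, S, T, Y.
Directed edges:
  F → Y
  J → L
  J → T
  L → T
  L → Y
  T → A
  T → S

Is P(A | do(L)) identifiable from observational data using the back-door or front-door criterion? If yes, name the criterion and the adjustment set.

P(A|do(L)): backdoor, adjust for {J}.

desc(L)\{L}={A,S,T,Y}; candidates ⊆ {F,J}.
size 0: {}; under {} L still reaches {A,J,S,T} ∋ A.
{J}: L⊥A given {J} in G with L→· removed — back-door holds.
P(A|do(L)) = Σ_{J} P(A|L,J)·P(J).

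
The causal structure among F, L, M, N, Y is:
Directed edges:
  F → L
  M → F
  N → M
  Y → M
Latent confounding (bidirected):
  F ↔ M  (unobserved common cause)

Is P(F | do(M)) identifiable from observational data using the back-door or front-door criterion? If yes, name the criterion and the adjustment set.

P(F|do(M)): not identifiable (no BD/FD set).

desc(M)\{M}={F,L}; candidates ⊆ {N,Y}.
M↔F: latent back-door arc(s) into M.
size 0: {}; under {} M still reaches {F,L,N,Y} ∋ F.
size 1: {N}, {Y}; under {N} M still reaches {F,L,Y} ∋ F.
size 2: {N,Y}; under {N,Y} M still reaches {F,L} ∋ F.
M↔F cannot be blocked by any observed set — no back-door set.
No mediator lies on a directed M→…→F path.
Neither criterion identifies P(F|do(M)) in this graph.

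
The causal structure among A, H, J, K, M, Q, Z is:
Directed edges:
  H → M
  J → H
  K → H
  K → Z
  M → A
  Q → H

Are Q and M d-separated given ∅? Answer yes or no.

Bayes-Ball from Q | ∅ reaches {A,H,M}.
M ∈ reach(Q|∅) ⇒ Q ⊥̸ M | ∅.

No — Q and M are d-connected given ∅.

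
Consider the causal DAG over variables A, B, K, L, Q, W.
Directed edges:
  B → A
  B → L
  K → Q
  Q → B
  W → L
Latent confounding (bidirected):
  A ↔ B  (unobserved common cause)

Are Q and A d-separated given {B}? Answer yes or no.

No — Q and A are d-connected given {B}.

Bayes-Ball from Q | {B} reaches {A,K}.
A ∈ reach(Q|{B}) ⇒ Q ⊥̸ A | {B}.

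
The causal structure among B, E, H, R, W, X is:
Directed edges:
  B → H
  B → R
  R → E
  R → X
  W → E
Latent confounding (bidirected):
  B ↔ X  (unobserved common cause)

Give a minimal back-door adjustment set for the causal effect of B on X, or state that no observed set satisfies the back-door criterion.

B→X: no observed back-door set.

desc(B)\{B}={E,H,R,X}; candidates ⊆ {W}.
B↔X: latent back-door arc(s) into B.
size 0: {}; under {} B still reaches {X} ∋ X.
size 1: {W}; under {W} B still reaches {X} ∋ X.
B↔X cannot be blocked by any observed set — no back-door set.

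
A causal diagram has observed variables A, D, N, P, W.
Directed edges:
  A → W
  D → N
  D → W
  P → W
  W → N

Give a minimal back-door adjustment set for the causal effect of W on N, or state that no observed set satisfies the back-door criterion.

desc(W)\{W}={N}; candidates ⊆ {A,D,P}.
size 0: {}; under {} W still reaches {A,D,N,P} ∋ N.
{D}: W⊥N given {D} in G with W→· removed — back-door holds.

W→N: minimal back-door set {D}.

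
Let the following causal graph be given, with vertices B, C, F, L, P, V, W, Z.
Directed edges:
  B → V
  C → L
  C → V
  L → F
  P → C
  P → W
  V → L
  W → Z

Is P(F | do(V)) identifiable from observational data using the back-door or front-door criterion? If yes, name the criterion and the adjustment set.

P(F|do(V)): backdoor, adjust for {C}.

desc(V)\{V}={F,L}; candidates ⊆ {B,C,P,W,Z}.
size 0: {}; under {} V still reaches {B,C,F,L,P,W,Z} ∋ F.
{C}: V⊥F given {C} in G with V→· removed — back-door holds.
P(F|do(V)) = Σ_{C} P(F|V,C)·P(C).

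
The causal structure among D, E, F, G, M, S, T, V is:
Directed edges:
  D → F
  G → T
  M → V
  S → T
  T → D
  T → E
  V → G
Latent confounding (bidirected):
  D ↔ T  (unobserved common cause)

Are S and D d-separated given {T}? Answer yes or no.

No — S and D are d-connected given {T}.

Bayes-Ball from S | {T} reaches {D,F,G,M,V}.
D ∈ reach(S|{T}) ⇒ S ⊥̸ D | {T}.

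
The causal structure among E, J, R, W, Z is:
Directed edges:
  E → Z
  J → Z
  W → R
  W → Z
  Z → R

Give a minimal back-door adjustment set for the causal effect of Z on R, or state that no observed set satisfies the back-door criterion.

Z→R: minimal back-door set {W}.

desc(Z)\{Z}={R}; candidates ⊆ {E,J,W}.
size 0: {}; under {} Z still reaches {E,J,R,W} ∋ R.
{W}: Z⊥R given {W} in G with Z→· removed — back-door holds.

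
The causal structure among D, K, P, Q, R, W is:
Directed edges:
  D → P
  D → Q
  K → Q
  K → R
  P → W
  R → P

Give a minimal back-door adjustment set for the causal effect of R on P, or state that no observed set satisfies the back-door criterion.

desc(R)\{R}={P,W}; candidates ⊆ {D,K,Q}.
∅: R⊥P given ∅ in G with R→· removed — back-door holds.

R→P: minimal back-door set ∅.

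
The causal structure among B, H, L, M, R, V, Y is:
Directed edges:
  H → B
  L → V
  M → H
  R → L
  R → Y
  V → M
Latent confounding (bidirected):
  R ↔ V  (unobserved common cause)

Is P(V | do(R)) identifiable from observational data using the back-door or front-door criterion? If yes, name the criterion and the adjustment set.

P(V|do(R)): frontdoor, adjust for {L}.

desc(R)\{R}={B,H,L,M,V,Y}; candidates ⊆ {—}.
R↔V: latent back-door arc(s) into R.
size 0: {}; under {} R still reaches {B,H,M,V} ∋ V.
R↔V cannot be blocked by any observed set — no back-door set.
{L}: (i) intercepts every directed R→V path; (ii) no back-door R→{L}; (iii) {R} blocks every back-door {L}→V. Front-door holds.
P(V|do(R)) = Σ_{L} P(L|R) Σ_{R'} P(V|L,R')P(R').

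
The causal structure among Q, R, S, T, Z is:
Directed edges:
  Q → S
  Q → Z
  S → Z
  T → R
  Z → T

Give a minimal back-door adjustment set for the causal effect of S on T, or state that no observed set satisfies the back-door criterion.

desc(S)\{S}={R,T,Z}; candidates ⊆ {Q}.
size 0: {}; under {} S still reaches {Q,R,T,Z} ∋ T.
{Q}: S⊥T given {Q} in G with S→· removed — back-door holds.

S→T: minimal back-door set {Q}.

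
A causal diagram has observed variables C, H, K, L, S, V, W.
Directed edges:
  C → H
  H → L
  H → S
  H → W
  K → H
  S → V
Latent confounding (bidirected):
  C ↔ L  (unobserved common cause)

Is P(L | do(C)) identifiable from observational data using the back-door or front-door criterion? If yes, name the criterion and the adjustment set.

desc(C)\{C}={H,L,S,V,W}; candidates ⊆ {K}.
C↔L: latent back-door arc(s) into C.
size 0: {}; under {} C still reaches {L} ∋ L.
size 1: {K}; under {K} C still reaches {L} ∋ L.
C↔L cannot be blocked by any observed set — no back-door set.
{H}: (i) intercepts every directed C→L path; (ii) no back-door C→{H}; (iii) {C} blocks every back-door {H}→L. Front-door holds.
P(L|do(C)) = Σ_{H} P(H|C) Σ_{C'} P(L|H,C')P(C').

P(L|do(C)): frontdoor, adjust for {H}.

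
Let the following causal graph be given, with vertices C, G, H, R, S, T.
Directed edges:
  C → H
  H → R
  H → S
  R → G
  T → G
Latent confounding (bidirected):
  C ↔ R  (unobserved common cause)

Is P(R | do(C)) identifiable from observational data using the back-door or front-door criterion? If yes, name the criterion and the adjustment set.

desc(C)\{C}={G,H,R,S}; candidates ⊆ {T}.
C↔R: latent back-door arc(s) into C.
size 0: {}; under {} C still reaches {G,R} ∋ R.
size 1: {T}; under {T} C still reaches {G,R} ∋ R.
C↔R cannot be blocked by any observed set — no back-door set.
{H}: (i) intercepts every directed C→R path; (ii) no back-door C→{H}; (iii) {C} blocks every back-door {H}→R. Front-door holds.
P(R|do(C)) = Σ_{H} P(H|C) Σ_{C'} P(R|H,C')P(C').

P(R|do(C)): frontdoor, adjust for {H}.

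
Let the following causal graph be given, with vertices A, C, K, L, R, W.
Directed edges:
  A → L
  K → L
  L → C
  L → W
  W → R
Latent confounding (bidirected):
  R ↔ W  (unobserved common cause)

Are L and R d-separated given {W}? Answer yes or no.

No — L and R are d-connected given {W}.

Bayes-Ball from L | {W} reaches {A,C,K,R}.
R ∈ reach(L|{W}) ⇒ L ⊥̸ R | {W}.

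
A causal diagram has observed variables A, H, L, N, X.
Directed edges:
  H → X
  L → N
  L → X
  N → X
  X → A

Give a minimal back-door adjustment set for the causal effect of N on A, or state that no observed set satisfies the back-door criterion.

N→A: minimal back-door set {L}.

desc(N)\{N}={A,X}; candidates ⊆ {H,L}.
size 0: {}; under {} N still reaches {A,L,X} ∋ A.
{L}: N⊥A given {L} in G with N→· removed — back-door holds.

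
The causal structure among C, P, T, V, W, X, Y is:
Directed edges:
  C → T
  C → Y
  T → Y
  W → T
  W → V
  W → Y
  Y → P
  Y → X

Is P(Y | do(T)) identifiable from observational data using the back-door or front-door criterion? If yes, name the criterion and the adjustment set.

P(Y|do(T)): backdoor, adjust for {C, W}.

desc(T)\{T}={P,X,Y}; candidates ⊆ {C,V,W}.
size 0: {}; under {} T still reaches {C,P,V,W,X,Y} ∋ Y.
size 1: {C}, {V}, {W}; under {C} T still reaches {P,V,W,X,Y} ∋ Y.
{C,W}: T⊥Y given {C,W} in G with T→· removed — back-door holds.
P(Y|do(T)) = Σ_{C,W} P(Y|T,C,W)·P(C,W).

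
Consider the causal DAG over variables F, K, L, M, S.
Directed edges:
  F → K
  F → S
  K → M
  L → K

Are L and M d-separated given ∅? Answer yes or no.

Bayes-Ball from L | ∅ reaches {K,M}.
M ∈ reach(L|∅) ⇒ L ⊥̸ M | ∅.

No — L and M are d-connected given ∅.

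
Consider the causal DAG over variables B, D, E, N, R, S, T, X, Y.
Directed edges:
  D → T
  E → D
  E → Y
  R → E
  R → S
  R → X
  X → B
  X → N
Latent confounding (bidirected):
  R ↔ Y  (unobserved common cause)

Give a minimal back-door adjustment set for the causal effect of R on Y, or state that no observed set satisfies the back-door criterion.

desc(R)\{R}={B,D,E,N,S,T,X,Y}; candidates ⊆ {—}.
R↔Y: latent back-door arc(s) into R.
size 0: {}; under {} R still reaches {Y} ∋ Y.
R↔Y cannot be blocked by any observed set — no back-door set.

R→Y: no observed back-door set.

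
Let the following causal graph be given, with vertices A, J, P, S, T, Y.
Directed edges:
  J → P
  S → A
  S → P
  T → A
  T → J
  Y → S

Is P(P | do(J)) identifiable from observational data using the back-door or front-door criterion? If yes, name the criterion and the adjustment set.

P(P|do(J)): backdoor, adjust for ∅.

desc(J)\{J}={P}; candidates ⊆ {A,S,T,Y}.
∅: J⊥P given ∅ in G with J→· removed — back-door holds.
P(P|do(J)) = P(P|J) — no adjustment needed.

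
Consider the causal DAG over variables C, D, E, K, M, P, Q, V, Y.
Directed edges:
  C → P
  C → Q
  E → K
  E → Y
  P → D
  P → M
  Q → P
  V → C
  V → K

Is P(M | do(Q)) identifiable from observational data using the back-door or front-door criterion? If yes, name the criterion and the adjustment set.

desc(Q)\{Q}={D,M,P}; candidates ⊆ {C,E,K,V,Y}.
size 0: {}; under {} Q still reaches {C,D,K,M,P,V} ∋ M.
{C}: Q⊥M given {C} in G with Q→· removed — back-door holds.
P(M|do(Q)) = Σ_{C} P(M|Q,C)·P(C).

P(M|do(Q)): backdoor, adjust for {C}.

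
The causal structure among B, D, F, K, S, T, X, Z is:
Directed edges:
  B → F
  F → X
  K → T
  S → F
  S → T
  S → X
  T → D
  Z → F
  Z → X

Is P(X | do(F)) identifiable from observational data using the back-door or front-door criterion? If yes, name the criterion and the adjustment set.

desc(F)\{F}={X}; candidates ⊆ {B,D,K,S,T,Z}.
size 0: {}; under {} F still reaches {B,D,S,T,X,Z} ∋ X.
size 1: {B}, {D}, {K} …(+3); under {B} F still reaches {D,S,T,X,Z} ∋ X.
{S,Z}: F⊥X given {S,Z} in G with F→· removed — back-door holds.
P(X|do(F)) = Σ_{S,Z} P(X|F,S,Z)·P(S,Z).

P(X|do(F)): backdoor, adjust for {S, Z}.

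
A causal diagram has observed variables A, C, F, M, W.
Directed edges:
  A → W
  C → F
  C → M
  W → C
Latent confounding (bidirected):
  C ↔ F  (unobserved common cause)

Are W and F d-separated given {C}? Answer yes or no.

No — W and F are d-connected given {C}.

Bayes-Ball from W | {C} reaches {A,F}.
F ∈ reach(W|{C}) ⇒ W ⊥̸ F | {C}.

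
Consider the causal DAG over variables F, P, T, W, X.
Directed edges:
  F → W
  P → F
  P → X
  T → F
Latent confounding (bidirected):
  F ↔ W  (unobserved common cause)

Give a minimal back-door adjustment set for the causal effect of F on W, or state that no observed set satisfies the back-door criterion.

desc(F)\{F}={W}; candidates ⊆ {P,T,X}.
F↔W: latent back-door arc(s) into F.
size 0: {}; under {} F still reaches {P,T,W,X} ∋ W.
size 1: {P}, {T}, {X}; under {P} F still reaches {T,W} ∋ W.
size 2: {P,T}, {P,X}, {T,X}; under {P,T} F still reaches {W} ∋ W.
F↔W cannot be blocked by any observed set — no back-door set.

F→W: no observed back-door set.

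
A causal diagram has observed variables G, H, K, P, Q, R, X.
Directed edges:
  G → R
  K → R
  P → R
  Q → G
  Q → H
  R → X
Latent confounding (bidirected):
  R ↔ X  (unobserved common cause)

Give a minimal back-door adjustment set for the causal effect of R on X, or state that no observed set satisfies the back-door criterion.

desc(R)\{R}={X}; candidates ⊆ {G,H,K,P,Q}.
R↔X: latent back-door arc(s) into R.
size 0: {}; under {} R still reaches {G,H,K,P,Q,X} ∋ X.
size 1: {G}, {H}, {K} …(+2); under {G} R still reaches {K,P,X} ∋ X.
size 2: {G,H}, {G,K}, {G,P} …(+7); under {G,H} R still reaches {K,P,X} ∋ X.
R↔X cannot be blocked by any observed set — no back-door set.

R→X: no observed back-door set.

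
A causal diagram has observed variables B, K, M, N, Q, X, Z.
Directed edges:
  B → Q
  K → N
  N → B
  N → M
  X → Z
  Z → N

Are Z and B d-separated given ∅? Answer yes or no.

Bayes-Ball from Z | ∅ reaches {B,M,N,Q,X}.
B ∈ reach(Z|∅) ⇒ Z ⊥̸ B | ∅.

No — Z and B are d-connected given ∅.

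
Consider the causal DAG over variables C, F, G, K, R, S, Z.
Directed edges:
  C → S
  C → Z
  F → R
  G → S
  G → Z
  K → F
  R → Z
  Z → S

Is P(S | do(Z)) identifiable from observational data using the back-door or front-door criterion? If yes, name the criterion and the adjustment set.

P(S|do(Z)): backdoor, adjust for {C, G}.

desc(Z)\{Z}={S}; candidates ⊆ {C,F,G,K,R}.
size 0: {}; under {} Z still reaches {C,F,G,K,R,S} ∋ S.
size 1: {C}, {F}, {G} …(+2); under {C} Z still reaches {F,G,K,R,S} ∋ S.
{C,G}: Z⊥S given {C,G} in G with Z→· removed — back-door holds.
P(S|do(Z)) = Σ_{C,G} P(S|Z,C,G)·P(C,G).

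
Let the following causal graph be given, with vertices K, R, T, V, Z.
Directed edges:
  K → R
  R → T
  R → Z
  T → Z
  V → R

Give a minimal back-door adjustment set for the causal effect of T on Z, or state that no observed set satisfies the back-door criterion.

desc(T)\{T}={Z}; candidates ⊆ {K,R,V}.
size 0: {}; under {} T still reaches {K,R,V,Z} ∋ Z.
{R}: T⊥Z given {R} in G with T→· removed — back-door holds.

T→Z: minimal back-door set {R}.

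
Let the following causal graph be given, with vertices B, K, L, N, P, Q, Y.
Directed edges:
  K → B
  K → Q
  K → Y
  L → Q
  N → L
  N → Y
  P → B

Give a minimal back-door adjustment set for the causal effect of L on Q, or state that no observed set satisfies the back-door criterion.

desc(L)\{L}={Q}; candidates ⊆ {B,K,N,P,Y}.
∅: L⊥Q given ∅ in G with L→· removed — back-door holds.

L→Q: minimal back-door set ∅.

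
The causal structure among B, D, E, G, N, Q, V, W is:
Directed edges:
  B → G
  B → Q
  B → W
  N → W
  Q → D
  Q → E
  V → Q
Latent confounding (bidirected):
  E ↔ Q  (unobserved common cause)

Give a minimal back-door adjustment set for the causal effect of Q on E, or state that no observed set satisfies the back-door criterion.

Q→E: no observed back-door set.

desc(Q)\{Q}={D,E}; candidates ⊆ {B,G,N,V,W}.
Q↔E: latent back-door arc(s) into Q.
size 0: {}; under {} Q still reaches {B,E,G,V,W} ∋ E.
size 1: {B}, {G}, {N} …(+2); under {B} Q still reaches {E,V} ∋ E.
size 2: {B,G}, {B,N}, {B,V} …(+7); under {B,G} Q still reaches {E,V} ∋ E.
Q↔E cannot be blocked by any observed set — no back-door set.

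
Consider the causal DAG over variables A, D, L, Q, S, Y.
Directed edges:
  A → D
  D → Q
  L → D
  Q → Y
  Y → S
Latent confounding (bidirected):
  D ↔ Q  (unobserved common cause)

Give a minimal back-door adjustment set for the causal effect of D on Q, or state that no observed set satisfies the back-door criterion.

D→Q: no observed back-door set.

desc(D)\{D}={Q,S,Y}; candidates ⊆ {A,L}.
D↔Q: latent back-door arc(s) into D.
size 0: {}; under {} D still reaches {A,L,Q,S,Y} ∋ Q.
size 1: {A}, {L}; under {A} D still reaches {L,Q,S,Y} ∋ Q.
size 2: {A,L}; under {A,L} D still reaches {Q,S,Y} ∋ Q.
D↔Q cannot be blocked by any observed set — no back-door set.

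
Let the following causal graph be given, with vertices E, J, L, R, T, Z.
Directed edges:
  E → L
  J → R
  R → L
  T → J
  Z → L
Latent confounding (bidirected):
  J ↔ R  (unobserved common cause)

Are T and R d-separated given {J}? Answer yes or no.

No — T and R are d-connected given {J}.

Bayes-Ball from T | {J} reaches {L,R}.
R ∈ reach(T|{J}) ⇒ T ⊥̸ R | {J}.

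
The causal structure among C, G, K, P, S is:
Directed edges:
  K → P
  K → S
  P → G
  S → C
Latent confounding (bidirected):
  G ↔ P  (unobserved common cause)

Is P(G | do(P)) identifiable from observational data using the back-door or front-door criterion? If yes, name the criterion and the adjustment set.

desc(P)\{P}={G}; candidates ⊆ {C,K,S}.
P↔G: latent back-door arc(s) into P.
size 0: {}; under {} P still reaches {C,G,K,S} ∋ G.
size 1: {C}, {K}, {S}; under {C} P still reaches {G,K,S} ∋ G.
size 2: {C,K}, {C,S}, {K,S}; under {C,K} P still reaches {G} ∋ G.
P↔G cannot be blocked by any observed set — no back-door set.
No mediator lies on a directed P→…→G path.
Neither criterion identifies P(G|do(P)) in this graph.

P(G|do(P)): not identifiable (no BD/FD set).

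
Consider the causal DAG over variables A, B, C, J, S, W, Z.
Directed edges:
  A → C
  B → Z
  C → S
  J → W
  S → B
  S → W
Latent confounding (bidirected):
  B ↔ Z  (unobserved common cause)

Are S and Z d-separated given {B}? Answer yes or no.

No — S and Z are d-connected given {B}.

Bayes-Ball from S | {B} reaches {A,C,W,Z}.
Z ∈ reach(S|{B}) ⇒ S ⊥̸ Z | {B}.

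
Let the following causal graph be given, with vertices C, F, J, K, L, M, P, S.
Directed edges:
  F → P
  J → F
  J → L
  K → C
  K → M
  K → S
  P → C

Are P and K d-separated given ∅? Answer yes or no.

Bayes-Ball from P | ∅ reaches {C,F,J,L}.
K ∉ reach(P|∅) ⇒ P ⊥ K | ∅.

Yes — P ⊥ K | ∅.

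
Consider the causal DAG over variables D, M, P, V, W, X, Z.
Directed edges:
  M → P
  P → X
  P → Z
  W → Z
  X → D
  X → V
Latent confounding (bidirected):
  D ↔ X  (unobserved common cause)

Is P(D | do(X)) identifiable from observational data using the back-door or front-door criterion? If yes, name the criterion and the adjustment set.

desc(X)\{X}={D,V}; candidates ⊆ {M,P,W,Z}.
X↔D: latent back-door arc(s) into X.
size 0: {}; under {} X still reaches {D,M,P,Z} ∋ D.
size 1: {M}, {P}, {W} …(+1); under {M} X still reaches {D,P,Z} ∋ D.
size 2: {M,P}, {M,W}, {M,Z} …(+3); under {M,P} X still reaches {D} ∋ D.
X↔D cannot be blocked by any observed set — no back-door set.
No mediator lies on a directed X→…→D path.
Neither criterion identifies P(D|do(X)) in this graph.

P(D|do(X)): not identifiable (no BD/FD set).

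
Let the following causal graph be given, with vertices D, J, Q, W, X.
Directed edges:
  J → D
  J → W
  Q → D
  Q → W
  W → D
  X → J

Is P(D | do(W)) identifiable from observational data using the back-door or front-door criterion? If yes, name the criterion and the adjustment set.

P(D|do(W)): backdoor, adjust for {J, Q}.

desc(W)\{W}={D}; candidates ⊆ {J,Q,X}.
size 0: {}; under {} W still reaches {D,J,Q,X} ∋ D.
size 1: {J}, {Q}, {X}; under {J} W still reaches {D,Q} ∋ D.
{J,Q}: W⊥D given {J,Q} in G with W→· removed — back-door holds.
P(D|do(W)) = Σ_{J,Q} P(D|W,J,Q)·P(J,Q).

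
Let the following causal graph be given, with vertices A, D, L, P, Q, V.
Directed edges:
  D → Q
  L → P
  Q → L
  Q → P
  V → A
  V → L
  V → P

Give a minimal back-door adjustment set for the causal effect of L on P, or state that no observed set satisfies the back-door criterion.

desc(L)\{L}={P}; candidates ⊆ {A,D,Q,V}.
size 0: {}; under {} L still reaches {A,D,P,Q,V} ∋ P.
size 1: {A}, {D}, {Q} …(+1); under {A} L still reaches {D,P,Q,V} ∋ P.
{Q,V}: L⊥P given {Q,V} in G with L→· removed — back-door holds.

L→P: minimal back-door set {Q, V}.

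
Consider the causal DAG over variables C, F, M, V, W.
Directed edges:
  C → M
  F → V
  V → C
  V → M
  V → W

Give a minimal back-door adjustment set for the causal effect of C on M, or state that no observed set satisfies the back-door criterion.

desc(C)\{C}={M}; candidates ⊆ {F,V,W}.
size 0: {}; under {} C still reaches {F,M,V,W} ∋ M.
{V}: C⊥M given {V} in G with C→· removed — back-door holds.

C→M: minimal back-door set {V}.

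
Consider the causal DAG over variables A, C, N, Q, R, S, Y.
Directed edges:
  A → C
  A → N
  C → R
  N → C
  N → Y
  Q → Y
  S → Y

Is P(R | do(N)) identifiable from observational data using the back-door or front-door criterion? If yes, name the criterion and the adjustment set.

desc(N)\{N}={C,R,Y}; candidates ⊆ {A,Q,S}.
size 0: {}; under {} N still reaches {A,C,R} ∋ R.
{A}: N⊥R given {A} in G with N→· removed — back-door holds.
P(R|do(N)) = Σ_{A} P(R|N,A)·P(A).

P(R|do(N)): backdoor, adjust for {A}.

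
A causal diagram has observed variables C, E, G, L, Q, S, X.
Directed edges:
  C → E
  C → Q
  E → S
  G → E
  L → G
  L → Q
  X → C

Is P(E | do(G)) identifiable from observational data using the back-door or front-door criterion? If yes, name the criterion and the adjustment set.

desc(G)\{G}={E,S}; candidates ⊆ {C,L,Q,X}.
∅: G⊥E given ∅ in G with G→· removed — back-door holds.
P(E|do(G)) = P(E|G) — no adjustment needed.

P(E|do(G)): backdoor, adjust for ∅.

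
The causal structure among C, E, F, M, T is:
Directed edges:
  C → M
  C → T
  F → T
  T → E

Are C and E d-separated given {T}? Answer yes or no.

Bayes-Ball from C | {T} reaches {F,M}.
E ∉ reach(C|{T}) ⇒ C ⊥ E | {T}.

Yes — C ⊥ E | {T}.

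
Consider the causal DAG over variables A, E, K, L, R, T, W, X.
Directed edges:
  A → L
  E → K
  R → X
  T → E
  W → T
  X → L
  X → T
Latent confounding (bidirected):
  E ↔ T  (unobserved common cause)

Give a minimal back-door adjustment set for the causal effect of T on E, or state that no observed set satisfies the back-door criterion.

T→E: no observed back-door set.

desc(T)\{T}={E,K}; candidates ⊆ {A,L,R,W,X}.
T↔E: latent back-door arc(s) into T.
size 0: {}; under {} T still reaches {E,K,L,R,W,X} ∋ E.
size 1: {A}, {L}, {R} …(+2); under {A} T still reaches {E,K,L,R,W,X} ∋ E.
size 2: {A,L}, {A,R}, {A,W} …(+7); under {A,L} T still reaches {E,K,R,W,X} ∋ E.
T↔E cannot be blocked by any observed set — no back-door set.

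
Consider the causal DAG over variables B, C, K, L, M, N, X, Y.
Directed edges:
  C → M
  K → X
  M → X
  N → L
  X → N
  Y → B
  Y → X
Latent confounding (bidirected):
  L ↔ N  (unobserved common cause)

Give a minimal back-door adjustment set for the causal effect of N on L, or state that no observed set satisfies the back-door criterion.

desc(N)\{N}={L}; candidates ⊆ {B,C,K,M,X,Y}.
N↔L: latent back-door arc(s) into N.
size 0: {}; under {} N still reaches {B,C,K,L,M,X,Y} ∋ L.
size 1: {B}, {C}, {K} …(+3); under {B} N still reaches {C,K,L,M,X,Y} ∋ L.
size 2: {B,C}, {B,K}, {B,M} …(+12); under {B,C} N still reaches {K,L,M,X,Y} ∋ L.
N↔L cannot be blocked by any observed set — no back-door set.

N→L: no observed back-door set.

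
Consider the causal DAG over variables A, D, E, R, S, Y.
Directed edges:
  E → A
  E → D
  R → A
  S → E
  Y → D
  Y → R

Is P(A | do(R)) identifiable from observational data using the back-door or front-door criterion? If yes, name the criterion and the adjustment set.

P(A|do(R)): backdoor, adjust for ∅.

desc(R)\{R}={A}; candidates ⊆ {D,E,S,Y}.
∅: R⊥A given ∅ in G with R→· removed — back-door holds.
P(A|do(R)) = P(A|R) — no adjustment needed.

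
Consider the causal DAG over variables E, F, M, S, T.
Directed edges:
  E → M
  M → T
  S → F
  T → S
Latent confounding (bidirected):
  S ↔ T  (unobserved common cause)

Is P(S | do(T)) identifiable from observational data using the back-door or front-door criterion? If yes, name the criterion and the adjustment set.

desc(T)\{T}={F,S}; candidates ⊆ {E,M}.
T↔S: latent back-door arc(s) into T.
size 0: {}; under {} T still reaches {E,F,M,S} ∋ S.
size 1: {E}, {M}; under {E} T still reaches {F,M,S} ∋ S.
size 2: {E,M}; under {E,M} T still reaches {F,S} ∋ S.
T↔S cannot be blocked by any observed set — no back-door set.
No mediator lies on a directed T→…→S path.
Neither criterion identifies P(S|do(T)) in this graph.

P(S|do(T)): not identifiable (no BD/FD set).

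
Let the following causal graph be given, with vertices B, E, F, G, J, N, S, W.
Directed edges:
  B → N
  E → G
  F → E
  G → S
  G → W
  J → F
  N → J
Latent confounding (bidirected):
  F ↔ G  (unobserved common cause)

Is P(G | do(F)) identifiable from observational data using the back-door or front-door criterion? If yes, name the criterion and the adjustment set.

P(G|do(F)): frontdoor, adjust for {E}.

desc(F)\{F}={E,G,S,W}; candidates ⊆ {B,J,N}.
F↔G: latent back-door arc(s) into F.
size 0: {}; under {} F still reaches {B,G,J,N,S,W} ∋ G.
size 1: {B}, {J}, {N}; under {B} F still reaches {G,J,N,S,W} ∋ G.
size 2: {B,J}, {B,N}, {J,N}; under {B,J} F still reaches {G,S,W} ∋ G.
F↔G cannot be blocked by any observed set — no back-door set.
{E}: (i) intercepts every directed F→G path; (ii) no back-door F→{E}; (iii) {F} blocks every back-door {E}→G. Front-door holds.
P(G|do(F)) = Σ_{E} P(E|F) Σ_{F'} P(G|E,F')P(F').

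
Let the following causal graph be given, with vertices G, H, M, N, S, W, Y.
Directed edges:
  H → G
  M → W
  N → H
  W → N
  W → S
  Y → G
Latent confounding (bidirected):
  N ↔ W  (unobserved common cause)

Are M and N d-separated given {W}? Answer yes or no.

No — M and N are d-connected given {W}.

Bayes-Ball from M | {W} reaches {G,H,N}.
N ∈ reach(M|{W}) ⇒ M ⊥̸ N | {W}.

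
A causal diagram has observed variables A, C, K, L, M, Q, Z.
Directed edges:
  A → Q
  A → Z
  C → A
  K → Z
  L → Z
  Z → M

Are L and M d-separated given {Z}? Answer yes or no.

Bayes-Ball from L | {Z} reaches {A,C,K,Q}.
M ∉ reach(L|{Z}) ⇒ L ⊥ M | {Z}.

Yes — L ⊥ M | {Z}.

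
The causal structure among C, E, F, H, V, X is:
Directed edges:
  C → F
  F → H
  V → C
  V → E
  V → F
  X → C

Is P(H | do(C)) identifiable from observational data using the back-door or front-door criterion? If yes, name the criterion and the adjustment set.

desc(C)\{C}={F,H}; candidates ⊆ {E,V,X}.
size 0: {}; under {} C still reaches {E,F,H,V,X} ∋ H.
{V}: C⊥H given {V} in G with C→· removed — back-door holds.
P(H|do(C)) = Σ_{V} P(H|C,V)·P(V).

P(H|do(C)): backdoor, adjust for {V}.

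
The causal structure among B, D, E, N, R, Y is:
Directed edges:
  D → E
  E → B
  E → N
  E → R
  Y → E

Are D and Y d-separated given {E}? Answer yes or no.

No — D and Y are d-connected given {E}.

Bayes-Ball from D | {E} reaches {Y}.
Y ∈ reach(D|{E}) ⇒ D ⊥̸ Y | {E}.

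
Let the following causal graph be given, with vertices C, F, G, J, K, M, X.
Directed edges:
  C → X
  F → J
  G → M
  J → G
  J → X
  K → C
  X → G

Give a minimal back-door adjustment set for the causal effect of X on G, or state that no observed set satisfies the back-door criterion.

X→G: minimal back-door set {J}.

desc(X)\{X}={G,M}; candidates ⊆ {C,F,J,K}.
size 0: {}; under {} X still reaches {C,F,G,J,K,M} ∋ G.
{J}: X⊥G given {J} in G with X→· removed — back-door holds.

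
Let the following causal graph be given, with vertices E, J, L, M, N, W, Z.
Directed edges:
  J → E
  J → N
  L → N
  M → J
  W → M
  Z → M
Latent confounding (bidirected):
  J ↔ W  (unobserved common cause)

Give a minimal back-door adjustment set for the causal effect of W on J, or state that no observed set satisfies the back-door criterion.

W→J: no observed back-door set.

desc(W)\{W}={E,J,M,N}; candidates ⊆ {L,Z}.
W↔J: latent back-door arc(s) into W.
size 0: {}; under {} W still reaches {E,J,N} ∋ J.
size 1: {L}, {Z}; under {L} W still reaches {E,J,N} ∋ J.
size 2: {L,Z}; under {L,Z} W still reaches {E,J,N} ∋ J.
W↔J cannot be blocked by any observed set — no back-door set.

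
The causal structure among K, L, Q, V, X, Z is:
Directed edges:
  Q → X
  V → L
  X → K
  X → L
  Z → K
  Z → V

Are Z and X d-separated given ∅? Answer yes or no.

Bayes-Ball from Z | ∅ reaches {K,L,V}.
X ∉ reach(Z|∅) ⇒ Z ⊥ X | ∅.

Yes — Z ⊥ X | ∅.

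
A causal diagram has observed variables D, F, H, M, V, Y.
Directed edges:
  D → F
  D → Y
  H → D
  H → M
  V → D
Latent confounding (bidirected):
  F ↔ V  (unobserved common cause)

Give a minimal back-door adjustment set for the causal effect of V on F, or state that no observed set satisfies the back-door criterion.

V→F: no observed back-door set.

desc(V)\{V}={D,F,Y}; candidates ⊆ {H,M}.
V↔F: latent back-door arc(s) into V.
size 0: {}; under {} V still reaches {F} ∋ F.
size 1: {H}, {M}; under {H} V still reaches {F} ∋ F.
size 2: {H,M}; under {H,M} V still reaches {F} ∋ F.
V↔F cannot be blocked by any observed set — no back-door set.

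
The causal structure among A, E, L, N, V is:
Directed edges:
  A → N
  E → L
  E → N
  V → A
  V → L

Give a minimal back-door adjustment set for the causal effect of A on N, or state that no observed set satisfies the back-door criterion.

A→N: minimal back-door set ∅.

desc(A)\{A}={N}; candidates ⊆ {E,L,V}.
∅: A⊥N given ∅ in G with A→· removed — back-door holds.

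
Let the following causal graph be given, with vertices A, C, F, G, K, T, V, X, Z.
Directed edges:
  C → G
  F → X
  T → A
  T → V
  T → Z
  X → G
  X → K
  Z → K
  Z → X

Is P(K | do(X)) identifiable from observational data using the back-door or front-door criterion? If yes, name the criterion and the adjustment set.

desc(X)\{X}={G,K}; candidates ⊆ {A,C,F,T,V,Z}.
size 0: {}; under {} X still reaches {A,F,K,T,V,Z} ∋ K.
{Z}: X⊥K given {Z} in G with X→· removed — back-door holds.
P(K|do(X)) = Σ_{Z} P(K|X,Z)·P(Z).

P(K|do(X)): backdoor, adjust for {Z}.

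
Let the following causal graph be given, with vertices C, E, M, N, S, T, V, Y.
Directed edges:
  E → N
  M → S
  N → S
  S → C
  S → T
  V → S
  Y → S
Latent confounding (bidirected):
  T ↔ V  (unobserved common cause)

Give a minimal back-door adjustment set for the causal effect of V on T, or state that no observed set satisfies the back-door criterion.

desc(V)\{V}={C,S,T}; candidates ⊆ {E,M,N,Y}.
V↔T: latent back-door arc(s) into V.
size 0: {}; under {} V still reaches {T} ∋ T.
size 1: {E}, {M}, {N} …(+1); under {E} V still reaches {T} ∋ T.
size 2: {E,M}, {E,N}, {E,Y} …(+3); under {E,M} V still reaches {T} ∋ T.
V↔T cannot be blocked by any observed set — no back-door set.

V→T: no observed back-door set.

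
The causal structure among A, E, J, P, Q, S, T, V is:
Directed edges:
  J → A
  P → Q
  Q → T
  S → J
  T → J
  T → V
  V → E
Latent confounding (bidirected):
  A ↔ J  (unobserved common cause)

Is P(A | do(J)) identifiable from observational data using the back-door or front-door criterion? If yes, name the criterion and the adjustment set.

P(A|do(J)): not identifiable (no BD/FD set).

desc(J)\{J}={A}; candidates ⊆ {E,P,Q,S,T,V}.
J↔A: latent back-door arc(s) into J.
size 0: {}; under {} J still reaches {A,E,P,Q,S,T,V} ∋ A.
size 1: {E}, {P}, {Q} …(+3); under {E} J still reaches {A,P,Q,S,T,V} ∋ A.
size 2: {E,P}, {E,Q}, {E,S} …(+12); under {E,P} J still reaches {A,Q,S,T,V} ∋ A.
J↔A cannot be blocked by any observed set — no back-door set.
No mediator lies on a directed J→…→A path.
Neither criterion identifies P(A|do(J)) in this graph.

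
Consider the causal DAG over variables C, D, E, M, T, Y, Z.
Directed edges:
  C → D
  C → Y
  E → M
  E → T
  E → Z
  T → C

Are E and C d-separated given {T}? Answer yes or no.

Bayes-Ball from E | {T} reaches {M,Z}.
C ∉ reach(E|{T}) ⇒ E ⊥ C | {T}.

Yes — E ⊥ C | {T}.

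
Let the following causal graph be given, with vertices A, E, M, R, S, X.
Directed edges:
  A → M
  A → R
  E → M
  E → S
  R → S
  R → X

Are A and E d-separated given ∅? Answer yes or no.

Bayes-Ball from A | ∅ reaches {M,R,S,X}.
E ∉ reach(A|∅) ⇒ A ⊥ E | ∅.

Yes — A ⊥ E | ∅.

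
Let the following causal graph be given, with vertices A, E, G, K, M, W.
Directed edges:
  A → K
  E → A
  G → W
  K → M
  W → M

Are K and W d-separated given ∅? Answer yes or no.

Bayes-Ball from K | ∅ reaches {A,E,M}.
W ∉ reach(K|∅) ⇒ K ⊥ W | ∅.

Yes — K ⊥ W | ∅.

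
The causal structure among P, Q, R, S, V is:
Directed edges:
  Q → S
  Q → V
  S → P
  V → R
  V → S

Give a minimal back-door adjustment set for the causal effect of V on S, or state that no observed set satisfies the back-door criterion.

desc(V)\{V}={P,R,S}; candidates ⊆ {Q}.
size 0: {}; under {} V still reaches {P,Q,S} ∋ S.
{Q}: V⊥S given {Q} in G with V→· removed — back-door holds.

V→S: minimal back-door set {Q}.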